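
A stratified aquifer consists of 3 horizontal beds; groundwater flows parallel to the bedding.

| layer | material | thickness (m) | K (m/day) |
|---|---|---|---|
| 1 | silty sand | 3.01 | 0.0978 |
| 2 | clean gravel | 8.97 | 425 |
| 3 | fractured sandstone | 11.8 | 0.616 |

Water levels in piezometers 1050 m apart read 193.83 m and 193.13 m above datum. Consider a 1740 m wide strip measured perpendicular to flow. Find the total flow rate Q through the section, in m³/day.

4430

Flow is parallel to layering, so each bed carries its own Darcy discharge and the transmissivities add.
Σ(K_i·b_i) = 0.0978×3.01 + 425×8.97 + 0.616×11.8 = 3820 m²/day.
Hydraulic gradient i = (193.83 − 193.13) / 1050 = 0.7 / 1050 = 0.0006667.
Q = Σ(K_i·b_i) · W · i = 3820 × 1740 × 0.0006667 = 4431 m³/day.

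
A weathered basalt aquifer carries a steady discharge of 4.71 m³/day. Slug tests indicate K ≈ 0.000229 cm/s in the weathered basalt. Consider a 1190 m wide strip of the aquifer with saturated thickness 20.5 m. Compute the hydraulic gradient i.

Convert K: 0.000229 cm/s × 864 = 0.1979 m/day.
Cross-sectional area A = 1190 × 20.5 = 24395 m².
From Q = K·A·i, i = Q / (K·A) = 4.71 / (0.1979 × 24395) = 0.0009758.

0.000976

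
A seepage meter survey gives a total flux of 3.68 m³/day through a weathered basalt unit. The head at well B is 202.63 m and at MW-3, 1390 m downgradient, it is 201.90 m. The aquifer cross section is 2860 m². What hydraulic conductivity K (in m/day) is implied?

2.45

Hydraulic gradient i = (202.63 − 201.90) / 1390 = 0.73 / 1390 = 0.0005252.
From Q = K·A·i, K = Q / (A·i) = 3.68 / (2860 × 0.0005252) = 2.450 m/day.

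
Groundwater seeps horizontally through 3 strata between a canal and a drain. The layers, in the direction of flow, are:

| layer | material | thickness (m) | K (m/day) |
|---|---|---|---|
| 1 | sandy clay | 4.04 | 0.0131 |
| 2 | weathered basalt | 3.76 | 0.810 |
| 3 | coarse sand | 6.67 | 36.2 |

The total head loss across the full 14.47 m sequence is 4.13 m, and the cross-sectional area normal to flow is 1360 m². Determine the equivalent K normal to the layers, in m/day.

Flow is perpendicular to layering, so the layers act in series and the equivalent K is the thickness-weighted harmonic mean.
Total thickness L = 4.04 + 3.76 + 6.67 = 14.47 m.
Σ(b_i/K_i) = 4.04/0.0131 + 3.76/0.810 + 6.67/36.2 = 313.2 d.
K_eq = L / Σ(b_i/K_i) = 14.47 / 313.2 = 0.04620 m/day.

0.0462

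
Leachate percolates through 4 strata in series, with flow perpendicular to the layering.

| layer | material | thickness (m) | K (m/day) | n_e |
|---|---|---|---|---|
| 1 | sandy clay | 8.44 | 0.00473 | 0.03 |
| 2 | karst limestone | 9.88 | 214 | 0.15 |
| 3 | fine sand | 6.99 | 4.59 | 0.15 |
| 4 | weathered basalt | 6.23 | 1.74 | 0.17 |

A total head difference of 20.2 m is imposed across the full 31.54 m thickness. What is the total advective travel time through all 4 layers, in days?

340

With flow normal to the layers, continuity requires the same specific discharge q through every layer.
Σ(b_i/K_i) = 8.44/0.00473 + 9.88/214 + 6.99/4.59 + 6.23/1.74 = 1790 d.
q = Δh / Σ(b_i/K_i) = 20.2 / 1790 = 0.01129 m/day.
In each layer the seepage velocity is v_i = q/n_i, so the layer transit time is t_i = b_i·n_i / q:
  layer 1 (sandy clay): t_1 = 8.44 × 0.03 / 0.01129 = 22.43 d
  layer 2 (karst limestone): t_2 = 9.88 × 0.15 / 0.01129 = 131.3 d
  layer 3 (fine sand): t_3 = 6.99 × 0.15 / 0.01129 = 92.89 d
  layer 4 (weathered basalt): t_4 = 6.23 × 0.17 / 0.01129 = 93.82 d
Total t = Σ t_i = 340.4 days.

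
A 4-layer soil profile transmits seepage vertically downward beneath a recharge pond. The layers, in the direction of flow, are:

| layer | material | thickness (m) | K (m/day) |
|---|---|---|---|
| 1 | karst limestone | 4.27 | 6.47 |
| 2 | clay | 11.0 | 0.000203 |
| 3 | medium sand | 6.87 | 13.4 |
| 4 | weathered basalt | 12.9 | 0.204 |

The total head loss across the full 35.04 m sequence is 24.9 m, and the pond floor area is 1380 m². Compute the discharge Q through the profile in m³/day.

0.633

Flow is perpendicular to layering, so the layers act in series and the equivalent K is the thickness-weighted harmonic mean.
Total thickness L = 4.27 + 11.0 + 6.87 + 12.9 = 35.04 m.
Σ(b_i/K_i) = 4.27/6.47 + 11.0/0.000203 + 6.87/13.4 + 12.9/0.204 = 54252 d.
K_eq = L / Σ(b_i/K_i) = 35.04 / 54252 = 0.0006459 m/day.
Q = K_eq · A · (Δh/L) = 0.0006459 × 1380 × (24.9/35.04) = 0.6334 m³/day.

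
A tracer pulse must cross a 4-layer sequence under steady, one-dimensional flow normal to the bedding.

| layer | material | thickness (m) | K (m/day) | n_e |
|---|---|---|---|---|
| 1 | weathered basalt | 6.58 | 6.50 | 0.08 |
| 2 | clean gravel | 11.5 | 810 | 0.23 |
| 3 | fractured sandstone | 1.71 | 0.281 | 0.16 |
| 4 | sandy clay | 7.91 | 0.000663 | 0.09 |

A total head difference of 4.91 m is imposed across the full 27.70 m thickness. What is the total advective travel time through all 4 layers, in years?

27.7

With flow normal to the layers, continuity requires the same specific discharge q through every layer.
Σ(b_i/K_i) = 6.58/6.50 + 11.5/810 + 1.71/0.281 + 7.91/0.000663 = 11938 d.
q = Δh / Σ(b_i/K_i) = 4.91 / 11938 = 0.0004113 m/day.
In each layer the seepage velocity is v_i = q/n_i, so the layer transit time is t_i = b_i·n_i / q:
  layer 1 (weathered basalt): t_1 = 6.58 × 0.08 / 0.0004113 = 1280 d
  layer 2 (clean gravel): t_2 = 11.5 × 0.23 / 0.0004113 = 6431 d
  layer 3 (fractured sandstone): t_3 = 1.71 × 0.16 / 0.0004113 = 665.2 d
  layer 4 (sandy clay): t_4 = 7.91 × 0.09 / 0.0004113 = 1731 d
Total t = Σ t_i = 10107 days = 27.67 years.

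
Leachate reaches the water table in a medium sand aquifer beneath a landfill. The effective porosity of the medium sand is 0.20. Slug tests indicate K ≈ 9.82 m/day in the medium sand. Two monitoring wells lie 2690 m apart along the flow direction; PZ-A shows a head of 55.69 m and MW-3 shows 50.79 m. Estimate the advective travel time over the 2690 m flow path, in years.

Hydraulic gradient i = (55.69 − 50.79) / 2690 = 4.9 / 2690 = 0.001822.
Darcy flux q = K · i = 9.820 × 0.001822 = 0.01789 m/day.
Seepage velocity v = q / n_e = 0.01789 / 0.20 = 0.08944 m/day.
Travel time t = L / v = 2690 / 0.08944 = 30076 days = 82.34 years.

82.3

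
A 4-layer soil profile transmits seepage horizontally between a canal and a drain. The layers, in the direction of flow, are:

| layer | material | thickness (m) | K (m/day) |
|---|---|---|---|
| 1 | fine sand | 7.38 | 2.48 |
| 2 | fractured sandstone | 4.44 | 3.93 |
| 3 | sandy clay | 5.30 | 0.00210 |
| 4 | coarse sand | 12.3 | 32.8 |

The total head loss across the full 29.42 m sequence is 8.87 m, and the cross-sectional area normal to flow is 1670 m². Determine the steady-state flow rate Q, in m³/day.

Flow is perpendicular to layering, so the layers act in series and the equivalent K is the thickness-weighted harmonic mean.
Total thickness L = 7.38 + 4.44 + 5.30 + 12.3 = 29.42 m.
Σ(b_i/K_i) = 7.38/2.48 + 4.44/3.93 + 5.30/0.00210 + 12.3/32.8 = 2528 d.
K_eq = L / Σ(b_i/K_i) = 29.42 / 2528 = 0.01164 m/day.
Q = K_eq · A · (Δh/L) = 0.01164 × 1670 × (8.87/29.42) = 5.859 m³/day.

5.86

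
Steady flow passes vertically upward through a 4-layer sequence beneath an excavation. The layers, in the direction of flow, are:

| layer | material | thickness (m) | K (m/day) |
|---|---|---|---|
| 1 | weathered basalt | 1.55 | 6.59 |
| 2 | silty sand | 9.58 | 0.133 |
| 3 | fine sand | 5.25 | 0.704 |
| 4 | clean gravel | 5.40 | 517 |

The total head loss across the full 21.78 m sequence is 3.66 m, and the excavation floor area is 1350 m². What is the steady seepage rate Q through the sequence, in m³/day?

62.0

Flow is perpendicular to layering, so the layers act in series and the equivalent K is the thickness-weighted harmonic mean.
Total thickness L = 1.55 + 9.58 + 5.25 + 5.40 = 21.78 m.
Σ(b_i/K_i) = 1.55/6.59 + 9.58/0.133 + 5.25/0.704 + 5.40/517 = 79.73 d.
K_eq = L / Σ(b_i/K_i) = 21.78 / 79.73 = 0.2732 m/day.
Q = K_eq · A · (Δh/L) = 0.2732 × 1350 × (3.66/21.78) = 61.97 m³/day.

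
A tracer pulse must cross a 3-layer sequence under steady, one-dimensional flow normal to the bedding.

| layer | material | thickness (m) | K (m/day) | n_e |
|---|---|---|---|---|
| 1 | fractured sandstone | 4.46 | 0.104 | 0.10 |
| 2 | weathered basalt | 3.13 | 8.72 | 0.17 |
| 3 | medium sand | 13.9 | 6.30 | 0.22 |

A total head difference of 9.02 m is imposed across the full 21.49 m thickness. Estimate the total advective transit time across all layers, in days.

With flow normal to the layers, continuity requires the same specific discharge q through every layer.
Σ(b_i/K_i) = 4.46/0.104 + 3.13/8.72 + 13.9/6.30 = 45.45 d.
q = Δh / Σ(b_i/K_i) = 9.02 / 45.45 = 0.1985 m/day.
In each layer the seepage velocity is v_i = q/n_i, so the layer transit time is t_i = b_i·n_i / q:
  layer 1 (fractured sandstone): t_1 = 4.46 × 0.10 / 0.1985 = 2.247 d
  layer 2 (weathered basalt): t_2 = 3.13 × 0.17 / 0.1985 = 2.681 d
  layer 3 (medium sand): t_3 = 13.9 × 0.22 / 0.1985 = 15.41 d
Total t = Σ t_i = 20.34 days.

20.3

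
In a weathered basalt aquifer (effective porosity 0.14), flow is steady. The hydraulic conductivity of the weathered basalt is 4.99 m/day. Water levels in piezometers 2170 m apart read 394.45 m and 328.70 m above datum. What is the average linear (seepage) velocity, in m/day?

Hydraulic gradient i = (394.45 − 328.70) / 2170 = 65.75 / 2170 = 0.03030.
Darcy flux q = K · i = 4.990 × 0.03030 = 0.1512 m/day.
Seepage velocity v = q / n_e = 0.1512 / 0.14 = 1.080 m/day.

1.08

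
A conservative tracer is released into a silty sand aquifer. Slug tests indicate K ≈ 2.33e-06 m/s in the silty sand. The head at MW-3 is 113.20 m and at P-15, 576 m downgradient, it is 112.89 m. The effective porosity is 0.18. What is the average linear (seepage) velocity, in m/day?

0.000602

Convert K: 2.33e-06 m/s × 86400 = 0.2013 m/day.
Hydraulic gradient i = (113.20 − 112.89) / 576 = 0.31 / 576 = 0.0005382.
Darcy flux q = K · i = 0.2013 × 0.0005382 = 0.0001083 m/day.
Seepage velocity v = q / n_e = 0.0001083 / 0.18 = 0.0006019 m/day.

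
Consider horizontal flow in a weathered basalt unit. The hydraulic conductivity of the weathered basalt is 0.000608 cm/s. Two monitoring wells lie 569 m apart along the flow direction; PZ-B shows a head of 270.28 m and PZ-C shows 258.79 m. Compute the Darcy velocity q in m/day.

Convert K: 0.000608 cm/s × 864 = 0.5253 m/day.
Hydraulic gradient i = (270.28 − 258.79) / 569 = 11.49 / 569 = 0.02019.
Specific discharge q = K · i = 0.5253 × 0.02019 = 0.01061 m/day.

0.0106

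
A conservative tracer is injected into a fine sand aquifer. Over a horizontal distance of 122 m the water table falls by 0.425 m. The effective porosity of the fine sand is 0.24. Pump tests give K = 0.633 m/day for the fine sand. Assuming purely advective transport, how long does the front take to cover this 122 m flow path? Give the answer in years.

Hydraulic gradient i = Δh / L = 0.425 / 122 = 0.003484.
Darcy flux q = K · i = 0.6330 × 0.003484 = 0.002205 m/day.
Seepage velocity v = q / n_e = 0.002205 / 0.24 = 0.009188 m/day.
Travel time t = L / v = 122 / 0.009188 = 13278 days = 36.35 years.

36.4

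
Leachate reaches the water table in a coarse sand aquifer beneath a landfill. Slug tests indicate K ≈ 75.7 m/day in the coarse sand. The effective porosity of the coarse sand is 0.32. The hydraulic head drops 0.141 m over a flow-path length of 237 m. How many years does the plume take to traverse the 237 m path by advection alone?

Hydraulic gradient i = Δh / L = 0.141 / 237 = 0.0005949.
Darcy flux q = K · i = 75.70 × 0.0005949 = 0.04504 m/day.
Seepage velocity v = q / n_e = 0.04504 / 0.32 = 0.1407 m/day.
Travel time t = L / v = 237 / 0.1407 = 1684 days = 4.610 years.

4.61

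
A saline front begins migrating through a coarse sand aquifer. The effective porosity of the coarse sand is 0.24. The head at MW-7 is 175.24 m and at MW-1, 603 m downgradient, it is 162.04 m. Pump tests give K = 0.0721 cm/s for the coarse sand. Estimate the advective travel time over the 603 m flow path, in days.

Convert K: 0.0721 cm/s × 864 = 62.29 m/day.
Hydraulic gradient i = (175.24 − 162.04) / 603 = 13.2 / 603 = 0.02189.
Darcy flux q = K · i = 62.29 × 0.02189 = 1.364 m/day.
Seepage velocity v = q / n_e = 1.364 / 0.24 = 5.682 m/day.
Travel time t = L / v = 603 / 5.682 = 106.1 days.

106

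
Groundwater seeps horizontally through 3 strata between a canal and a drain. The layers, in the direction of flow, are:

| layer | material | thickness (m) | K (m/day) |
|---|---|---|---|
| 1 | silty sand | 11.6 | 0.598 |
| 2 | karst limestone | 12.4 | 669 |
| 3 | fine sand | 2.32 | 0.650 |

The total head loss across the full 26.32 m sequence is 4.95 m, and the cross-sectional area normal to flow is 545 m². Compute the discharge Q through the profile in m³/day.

Flow is perpendicular to layering, so the layers act in series and the equivalent K is the thickness-weighted harmonic mean.
Total thickness L = 11.6 + 12.4 + 2.32 = 26.32 m.
Σ(b_i/K_i) = 11.6/0.598 + 12.4/669 + 2.32/0.650 = 22.99 d.
K_eq = L / Σ(b_i/K_i) = 26.32 / 22.99 = 1.145 m/day.
Q = K_eq · A · (Δh/L) = 1.145 × 545 × (4.95/26.32) = 117.4 m³/day.

117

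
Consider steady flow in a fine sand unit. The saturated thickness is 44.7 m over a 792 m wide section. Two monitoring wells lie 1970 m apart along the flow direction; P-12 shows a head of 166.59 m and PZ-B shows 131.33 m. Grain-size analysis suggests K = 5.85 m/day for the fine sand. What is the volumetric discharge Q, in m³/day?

3710

Cross-sectional area A = 792 × 44.7 = 35402 m².
Hydraulic gradient i = (166.59 − 131.33) / 1970 = 35.26 / 1970 = 0.01790.
Darcy's law: Q = K · A · i = 5.850 × 35402 × 0.01790 = 3707 m³/day.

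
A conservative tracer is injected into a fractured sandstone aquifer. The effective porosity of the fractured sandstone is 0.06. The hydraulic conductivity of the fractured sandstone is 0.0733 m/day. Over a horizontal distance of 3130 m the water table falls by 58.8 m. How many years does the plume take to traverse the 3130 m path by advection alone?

Hydraulic gradient i = Δh / L = 58.8 / 3130 = 0.01879.
Darcy flux q = K · i = 0.07330 × 0.01879 = 0.001377 m/day.
Seepage velocity v = q / n_e = 0.001377 / 0.06 = 0.02295 m/day.
Travel time t = L / v = 3130 / 0.02295 = 1.364e+05 days = 373.4 years.

373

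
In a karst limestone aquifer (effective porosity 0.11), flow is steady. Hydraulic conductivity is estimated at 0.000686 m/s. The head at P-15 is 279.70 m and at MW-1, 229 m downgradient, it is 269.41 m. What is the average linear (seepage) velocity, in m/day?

Convert K: 0.000686 m/s × 86400 = 59.27 m/day.
Hydraulic gradient i = (279.70 − 269.41) / 229 = 10.29 / 229 = 0.04493.
Darcy flux q = K · i = 59.27 × 0.04493 = 2.663 m/day.
Seepage velocity v = q / n_e = 2.663 / 0.11 = 24.21 m/day.

24.2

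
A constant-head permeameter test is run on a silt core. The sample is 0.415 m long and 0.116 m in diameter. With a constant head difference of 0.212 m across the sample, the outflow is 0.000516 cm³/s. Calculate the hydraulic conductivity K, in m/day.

0.00826

Cross-sectional area A = π·(d/2)² = π × (0.116/2)² = 0.01057 m².
Convert discharge: 0.000516 cm³/s = 5.160e-10 m³/s.
Darcy's law rearranged: K = Q·L / (A·Δh) = 5.160e-10 × 0.415 / (0.01057 × 0.212) = 9.558e-08 m/s = 0.008258 m/day.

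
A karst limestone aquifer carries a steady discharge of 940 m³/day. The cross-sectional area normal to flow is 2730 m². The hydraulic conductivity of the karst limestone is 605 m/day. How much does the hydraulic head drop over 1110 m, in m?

0.632

From Q = K·A·i, i = Q / (K·A) = 940 / (605.0 × 2730) = 0.0005691.
Head loss Δh = i · L = 0.0005691 × 1110 = 0.6317 m.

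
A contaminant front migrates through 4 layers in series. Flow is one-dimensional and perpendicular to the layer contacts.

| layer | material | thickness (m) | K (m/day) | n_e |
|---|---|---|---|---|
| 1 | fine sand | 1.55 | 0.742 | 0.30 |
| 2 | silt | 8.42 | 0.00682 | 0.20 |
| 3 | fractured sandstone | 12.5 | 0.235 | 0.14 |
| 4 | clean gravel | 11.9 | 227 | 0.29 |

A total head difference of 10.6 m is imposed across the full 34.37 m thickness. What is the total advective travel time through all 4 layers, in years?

2.45

With flow normal to the layers, continuity requires the same specific discharge q through every layer.
Σ(b_i/K_i) = 1.55/0.742 + 8.42/0.00682 + 12.5/0.235 + 11.9/227 = 1290 d.
q = Δh / Σ(b_i/K_i) = 10.6 / 1290 = 0.008217 m/day.
In each layer the seepage velocity is v_i = q/n_i, so the layer transit time is t_i = b_i·n_i / q:
  layer 1 (fine sand): t_1 = 1.55 × 0.30 / 0.008217 = 56.59 d
  layer 2 (silt): t_2 = 8.42 × 0.20 / 0.008217 = 204.9 d
  layer 3 (fractured sandstone): t_3 = 12.5 × 0.14 / 0.008217 = 213.0 d
  layer 4 (clean gravel): t_4 = 11.9 × 0.29 / 0.008217 = 420.0 d
Total t = Σ t_i = 894.4 days = 2.449 years.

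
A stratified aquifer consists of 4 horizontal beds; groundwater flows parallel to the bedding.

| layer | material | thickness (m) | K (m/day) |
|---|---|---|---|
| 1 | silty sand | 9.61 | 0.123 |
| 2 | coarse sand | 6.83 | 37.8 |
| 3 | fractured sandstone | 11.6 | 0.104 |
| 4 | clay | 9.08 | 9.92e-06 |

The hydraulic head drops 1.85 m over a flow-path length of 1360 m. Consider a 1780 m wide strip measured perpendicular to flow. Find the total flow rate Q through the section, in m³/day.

631

Flow is parallel to layering, so each bed carries its own Darcy discharge and the transmissivities add.
Σ(K_i·b_i) = 0.123×9.61 + 37.8×6.83 + 0.104×11.6 + 9.92e-06×9.08 = 260.6 m²/day.
Hydraulic gradient i = Δh / L = 1.85 / 1360 = 0.001360.
Q = Σ(K_i·b_i) · W · i = 260.6 × 1780 × 0.001360 = 630.9 m³/day.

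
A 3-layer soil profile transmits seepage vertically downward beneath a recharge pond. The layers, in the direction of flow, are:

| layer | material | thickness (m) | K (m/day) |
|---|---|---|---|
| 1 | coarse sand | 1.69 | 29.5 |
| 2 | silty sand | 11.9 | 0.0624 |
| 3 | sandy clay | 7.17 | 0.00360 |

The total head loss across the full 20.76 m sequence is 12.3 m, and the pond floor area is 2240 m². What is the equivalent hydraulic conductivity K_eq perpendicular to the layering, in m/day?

Flow is perpendicular to layering, so the layers act in series and the equivalent K is the thickness-weighted harmonic mean.
Total thickness L = 1.69 + 11.9 + 7.17 = 20.76 m.
Σ(b_i/K_i) = 1.69/29.5 + 11.9/0.0624 + 7.17/0.00360 = 2182 d.
K_eq = L / Σ(b_i/K_i) = 20.76 / 2182 = 0.009512 m/day.

0.00951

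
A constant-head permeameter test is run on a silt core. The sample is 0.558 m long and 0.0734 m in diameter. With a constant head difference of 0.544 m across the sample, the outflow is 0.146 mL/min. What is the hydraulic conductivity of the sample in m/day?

0.0510

Cross-sectional area A = π·(d/2)² = π × (0.0734/2)² = 0.004231 m².
Convert discharge: 0.146 mL/min = 2.433e-09 m³/s.
Darcy's law rearranged: K = Q·L / (A·Δh) = 2.433e-09 × 0.558 / (0.004231 × 0.544) = 5.899e-07 m/s = 0.05096 m/day.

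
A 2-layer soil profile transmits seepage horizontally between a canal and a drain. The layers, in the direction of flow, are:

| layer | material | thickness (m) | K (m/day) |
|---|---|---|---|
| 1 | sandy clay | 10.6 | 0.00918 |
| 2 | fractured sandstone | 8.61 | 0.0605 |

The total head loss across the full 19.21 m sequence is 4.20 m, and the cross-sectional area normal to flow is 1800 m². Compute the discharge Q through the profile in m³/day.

5.83

Flow is perpendicular to layering, so the layers act in series and the equivalent K is the thickness-weighted harmonic mean.
Total thickness L = 10.6 + 8.61 = 19.21 m.
Σ(b_i/K_i) = 10.6/0.00918 + 8.61/0.0605 = 1297 d.
K_eq = L / Σ(b_i/K_i) = 19.21 / 1297 = 0.01481 m/day.
Q = K_eq · A · (Δh/L) = 0.01481 × 1800 × (4.20/19.21) = 5.829 m³/day.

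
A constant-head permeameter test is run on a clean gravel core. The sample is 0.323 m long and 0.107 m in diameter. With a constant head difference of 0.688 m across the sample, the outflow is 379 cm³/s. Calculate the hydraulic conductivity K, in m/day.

1710

Cross-sectional area A = π·(d/2)² = π × (0.107/2)² = 0.008992 m².
Convert discharge: 379 cm³/s = 0.0003790 m³/s.
Darcy's law rearranged: K = Q·L / (A·Δh) = 0.0003790 × 0.323 / (0.008992 × 0.688) = 0.01979 m/s = 1710 m/day.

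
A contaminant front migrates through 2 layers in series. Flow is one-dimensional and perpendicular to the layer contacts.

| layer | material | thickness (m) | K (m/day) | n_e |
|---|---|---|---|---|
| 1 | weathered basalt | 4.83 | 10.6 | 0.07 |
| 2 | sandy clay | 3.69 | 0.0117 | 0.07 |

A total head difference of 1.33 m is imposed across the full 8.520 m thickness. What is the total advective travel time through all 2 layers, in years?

0.388

With flow normal to the layers, continuity requires the same specific discharge q through every layer.
Σ(b_i/K_i) = 4.83/10.6 + 3.69/0.0117 = 315.8 d.
q = Δh / Σ(b_i/K_i) = 1.33 / 315.8 = 0.004211 m/day.
In each layer the seepage velocity is v_i = q/n_i, so the layer transit time is t_i = b_i·n_i / q:
  layer 1 (weathered basalt): t_1 = 4.83 × 0.07 / 0.004211 = 80.29 d
  layer 2 (sandy clay): t_2 = 3.69 × 0.07 / 0.004211 = 61.34 d
Total t = Σ t_i = 141.6 days = 0.3878 years.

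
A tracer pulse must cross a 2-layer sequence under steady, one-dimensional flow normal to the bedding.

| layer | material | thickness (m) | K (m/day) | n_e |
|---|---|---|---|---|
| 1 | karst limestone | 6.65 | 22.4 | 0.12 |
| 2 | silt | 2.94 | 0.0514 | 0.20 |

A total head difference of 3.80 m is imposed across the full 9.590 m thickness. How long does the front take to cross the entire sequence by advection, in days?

21.0

With flow normal to the layers, continuity requires the same specific discharge q through every layer.
Σ(b_i/K_i) = 6.65/22.4 + 2.94/0.0514 = 57.50 d.
q = Δh / Σ(b_i/K_i) = 3.80 / 57.50 = 0.06609 m/day.
In each layer the seepage velocity is v_i = q/n_i, so the layer transit time is t_i = b_i·n_i / q:
  layer 1 (karst limestone): t_1 = 6.65 × 0.12 / 0.06609 = 12.07 d
  layer 2 (silt): t_2 = 2.94 × 0.20 / 0.06609 = 8.897 d
Total t = Σ t_i = 20.97 days.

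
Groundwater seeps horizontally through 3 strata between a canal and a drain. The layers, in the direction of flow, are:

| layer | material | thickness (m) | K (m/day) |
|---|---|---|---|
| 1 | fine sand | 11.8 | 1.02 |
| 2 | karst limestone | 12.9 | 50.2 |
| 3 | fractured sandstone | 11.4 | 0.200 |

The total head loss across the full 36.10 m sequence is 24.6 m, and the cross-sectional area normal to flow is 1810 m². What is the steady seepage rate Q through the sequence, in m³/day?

647

Flow is perpendicular to layering, so the layers act in series and the equivalent K is the thickness-weighted harmonic mean.
Total thickness L = 11.8 + 12.9 + 11.4 = 36.10 m.
Σ(b_i/K_i) = 11.8/1.02 + 12.9/50.2 + 11.4/0.200 = 68.83 d.
K_eq = L / Σ(b_i/K_i) = 36.10 / 68.83 = 0.5245 m/day.
Q = K_eq · A · (Δh/L) = 0.5245 × 1810 × (24.6/36.10) = 646.9 m³/day.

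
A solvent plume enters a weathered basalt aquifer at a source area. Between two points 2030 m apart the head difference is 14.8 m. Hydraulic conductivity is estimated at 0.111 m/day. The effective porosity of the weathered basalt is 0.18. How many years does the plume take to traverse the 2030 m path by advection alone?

Hydraulic gradient i = Δh / L = 14.8 / 2030 = 0.007291.
Darcy flux q = K · i = 0.1110 × 0.007291 = 0.0008093 m/day.
Seepage velocity v = q / n_e = 0.0008093 / 0.18 = 0.004496 m/day.
Travel time t = L / v = 2030 / 0.004496 = 4.515e+05 days = 1236 years.

1240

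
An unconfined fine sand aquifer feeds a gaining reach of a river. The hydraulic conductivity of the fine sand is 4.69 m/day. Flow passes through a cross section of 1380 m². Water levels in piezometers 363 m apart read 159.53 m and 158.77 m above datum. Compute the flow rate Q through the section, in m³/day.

13.6

Hydraulic gradient i = (159.53 − 158.77) / 363 = 0.76 / 363 = 0.002094.
Darcy's law: Q = K · A · i = 4.690 × 1380 × 0.002094 = 13.55 m³/day.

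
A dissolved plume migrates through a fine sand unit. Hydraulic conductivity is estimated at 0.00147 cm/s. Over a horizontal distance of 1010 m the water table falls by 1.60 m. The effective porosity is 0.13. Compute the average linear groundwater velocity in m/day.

Convert K: 0.00147 cm/s × 864 = 1.270 m/day.
Hydraulic gradient i = Δh / L = 1.60 / 1010 = 0.001584.
Darcy flux q = K · i = 1.270 × 0.001584 = 0.002012 m/day.
Seepage velocity v = q / n_e = 0.002012 / 0.13 = 0.01548 m/day.

0.0155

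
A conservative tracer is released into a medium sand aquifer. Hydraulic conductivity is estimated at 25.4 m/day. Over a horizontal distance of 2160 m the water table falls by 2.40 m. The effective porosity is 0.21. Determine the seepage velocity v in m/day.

Hydraulic gradient i = Δh / L = 2.40 / 2160 = 0.001111.
Darcy flux q = K · i = 25.40 × 0.001111 = 0.02822 m/day.
Seepage velocity v = q / n_e = 0.02822 / 0.21 = 0.1344 m/day.

0.134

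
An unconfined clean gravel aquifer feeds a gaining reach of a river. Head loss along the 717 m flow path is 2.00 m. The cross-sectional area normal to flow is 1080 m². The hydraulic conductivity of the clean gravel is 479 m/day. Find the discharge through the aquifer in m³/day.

Hydraulic gradient i = Δh / L = 2.00 / 717 = 0.002789.
Darcy's law: Q = K · A · i = 479.0 × 1080 × 0.002789 = 1443 m³/day.

1440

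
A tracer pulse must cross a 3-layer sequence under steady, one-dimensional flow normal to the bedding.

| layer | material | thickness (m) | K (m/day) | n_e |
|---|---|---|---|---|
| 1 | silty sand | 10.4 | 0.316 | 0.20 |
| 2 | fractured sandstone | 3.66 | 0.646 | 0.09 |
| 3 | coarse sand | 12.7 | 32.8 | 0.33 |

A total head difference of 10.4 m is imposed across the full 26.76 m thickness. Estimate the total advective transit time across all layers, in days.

24.7

With flow normal to the layers, continuity requires the same specific discharge q through every layer.
Σ(b_i/K_i) = 10.4/0.316 + 3.66/0.646 + 12.7/32.8 = 38.96 d.
q = Δh / Σ(b_i/K_i) = 10.4 / 38.96 = 0.2669 m/day.
In each layer the seepage velocity is v_i = q/n_i, so the layer transit time is t_i = b_i·n_i / q:
  layer 1 (silty sand): t_1 = 10.4 × 0.20 / 0.2669 = 7.793 d
  layer 2 (fractured sandstone): t_2 = 3.66 × 0.09 / 0.2669 = 1.234 d
  layer 3 (coarse sand): t_3 = 12.7 × 0.33 / 0.2669 = 15.70 d
Total t = Σ t_i = 24.73 days.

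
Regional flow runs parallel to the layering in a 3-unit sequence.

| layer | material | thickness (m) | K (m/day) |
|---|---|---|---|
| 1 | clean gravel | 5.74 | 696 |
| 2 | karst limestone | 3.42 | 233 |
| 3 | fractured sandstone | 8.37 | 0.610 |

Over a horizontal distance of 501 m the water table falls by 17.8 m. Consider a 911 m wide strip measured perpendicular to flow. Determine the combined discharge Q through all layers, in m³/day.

155000

Flow is parallel to layering, so each bed carries its own Darcy discharge and the transmissivities add.
Σ(K_i·b_i) = 696×5.74 + 233×3.42 + 0.610×8.37 = 4797 m²/day.
Hydraulic gradient i = Δh / L = 17.8 / 501 = 0.03553.
Q = Σ(K_i·b_i) · W · i = 4797 × 911 × 0.03553 = 1.553e+05 m³/day.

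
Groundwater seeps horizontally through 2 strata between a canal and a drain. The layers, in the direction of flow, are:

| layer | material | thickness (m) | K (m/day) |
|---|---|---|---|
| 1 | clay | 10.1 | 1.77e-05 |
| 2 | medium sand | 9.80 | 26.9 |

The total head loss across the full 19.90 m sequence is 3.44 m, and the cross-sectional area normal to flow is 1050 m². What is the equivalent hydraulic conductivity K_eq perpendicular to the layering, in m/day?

Flow is perpendicular to layering, so the layers act in series and the equivalent K is the thickness-weighted harmonic mean.
Total thickness L = 10.1 + 9.80 = 19.90 m.
Σ(b_i/K_i) = 10.1/1.77e-05 + 9.80/26.9 = 5.706e+05 d.
K_eq = L / Σ(b_i/K_i) = 19.90 / 5.706e+05 = 3.487e-05 m/day.

3.49e-05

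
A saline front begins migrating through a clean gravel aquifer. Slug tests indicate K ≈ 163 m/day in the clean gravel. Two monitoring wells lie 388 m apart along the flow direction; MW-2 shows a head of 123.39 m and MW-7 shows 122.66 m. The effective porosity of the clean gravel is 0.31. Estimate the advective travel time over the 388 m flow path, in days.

Hydraulic gradient i = (123.39 − 122.66) / 388 = 0.73 / 388 = 0.001881.
Darcy flux q = K · i = 163.0 × 0.001881 = 0.3067 m/day.
Seepage velocity v = q / n_e = 0.3067 / 0.31 = 0.9893 m/day.
Travel time t = L / v = 388 / 0.9893 = 392.2 days.

392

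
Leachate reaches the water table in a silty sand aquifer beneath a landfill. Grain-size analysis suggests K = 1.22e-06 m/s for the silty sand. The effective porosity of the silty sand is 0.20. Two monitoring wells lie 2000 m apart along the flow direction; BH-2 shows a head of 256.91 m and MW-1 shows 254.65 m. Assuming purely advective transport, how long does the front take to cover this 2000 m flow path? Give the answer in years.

Convert K: 1.22e-06 m/s × 86400 = 0.1054 m/day.
Hydraulic gradient i = (256.91 − 254.65) / 2000 = 2.26 / 2000 = 0.001130.
Darcy flux q = K · i = 0.1054 × 0.001130 = 0.0001191 m/day.
Seepage velocity v = q / n_e = 0.0001191 / 0.20 = 0.0005956 m/day.
Travel time t = L / v = 2000 / 0.0005956 = 3.358e+06 days = 9194 years.

9190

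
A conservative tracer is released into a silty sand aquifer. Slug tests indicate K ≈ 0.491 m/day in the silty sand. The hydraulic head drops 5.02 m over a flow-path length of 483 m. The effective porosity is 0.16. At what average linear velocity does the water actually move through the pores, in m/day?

Hydraulic gradient i = Δh / L = 5.02 / 483 = 0.01039.
Darcy flux q = K · i = 0.4910 × 0.01039 = 0.005103 m/day.
Seepage velocity v = q / n_e = 0.005103 / 0.16 = 0.03189 m/day.

0.0319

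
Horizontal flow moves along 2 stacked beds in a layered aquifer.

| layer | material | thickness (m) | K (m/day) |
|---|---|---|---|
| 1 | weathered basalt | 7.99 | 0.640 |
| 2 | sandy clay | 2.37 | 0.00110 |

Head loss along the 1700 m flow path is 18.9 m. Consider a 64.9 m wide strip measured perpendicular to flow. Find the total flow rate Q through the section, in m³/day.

Flow is parallel to layering, so each bed carries its own Darcy discharge and the transmissivities add.
Σ(K_i·b_i) = 0.640×7.99 + 0.00110×2.37 = 5.116 m²/day.
Hydraulic gradient i = Δh / L = 18.9 / 1700 = 0.01112.
Q = Σ(K_i·b_i) · W · i = 5.116 × 64.9 × 0.01112 = 3.692 m³/day.

3.69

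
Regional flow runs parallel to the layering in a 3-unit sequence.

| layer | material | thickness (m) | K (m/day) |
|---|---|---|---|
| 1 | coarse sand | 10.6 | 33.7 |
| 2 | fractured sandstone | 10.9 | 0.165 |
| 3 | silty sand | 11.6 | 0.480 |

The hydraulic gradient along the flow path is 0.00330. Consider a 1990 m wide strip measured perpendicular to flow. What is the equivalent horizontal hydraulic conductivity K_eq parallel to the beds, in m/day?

11.0

Flow is parallel to layering, so each bed carries its own Darcy discharge and the transmissivities add.
Σ(K_i·b_i) = 33.7×10.6 + 0.165×10.9 + 0.480×11.6 = 364.6 m²/day.
Total thickness b = 33.10 m, so K_eq = Σ(K_i·b_i)/b = 11.01 m/day.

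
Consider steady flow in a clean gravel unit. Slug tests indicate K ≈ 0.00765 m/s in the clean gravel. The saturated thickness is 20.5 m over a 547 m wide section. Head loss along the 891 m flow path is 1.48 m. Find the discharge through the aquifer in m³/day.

12300

Convert K: 0.00765 m/s × 86400 = 661.0 m/day.
Cross-sectional area A = 547 × 20.5 = 11214 m².
Hydraulic gradient i = Δh / L = 1.48 / 891 = 0.001661.
Darcy's law: Q = K · A · i = 661.0 × 11214 × 0.001661 = 12311 m³/day.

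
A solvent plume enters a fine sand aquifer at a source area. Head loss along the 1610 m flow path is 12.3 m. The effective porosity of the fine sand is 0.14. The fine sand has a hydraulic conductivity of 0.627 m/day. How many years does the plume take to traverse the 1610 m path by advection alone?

129

Hydraulic gradient i = Δh / L = 12.3 / 1610 = 0.007640.
Darcy flux q = K · i = 0.6270 × 0.007640 = 0.004790 m/day.
Seepage velocity v = q / n_e = 0.004790 / 0.14 = 0.03422 m/day.
Travel time t = L / v = 1610 / 0.03422 = 47055 days = 128.8 years.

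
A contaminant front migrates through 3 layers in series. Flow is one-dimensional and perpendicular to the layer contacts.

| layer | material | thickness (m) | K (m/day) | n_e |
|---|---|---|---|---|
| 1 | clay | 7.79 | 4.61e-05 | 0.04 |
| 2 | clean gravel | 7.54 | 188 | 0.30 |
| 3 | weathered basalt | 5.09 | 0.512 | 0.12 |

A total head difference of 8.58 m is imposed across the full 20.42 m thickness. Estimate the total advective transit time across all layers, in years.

172

With flow normal to the layers, continuity requires the same specific discharge q through every layer.
Σ(b_i/K_i) = 7.79/4.61e-05 + 7.54/188 + 5.09/0.512 = 1.690e+05 d.
q = Δh / Σ(b_i/K_i) = 8.58 / 1.690e+05 = 5.077e-05 m/day.
In each layer the seepage velocity is v_i = q/n_i, so the layer transit time is t_i = b_i·n_i / q:
  layer 1 (clay): t_1 = 7.79 × 0.04 / 5.077e-05 = 6137 d
  layer 2 (clean gravel): t_2 = 7.54 × 0.30 / 5.077e-05 = 44552 d
  layer 3 (weathered basalt): t_3 = 5.09 × 0.12 / 5.077e-05 = 12030 d
Total t = Σ t_i = 62719 days = 171.7 years.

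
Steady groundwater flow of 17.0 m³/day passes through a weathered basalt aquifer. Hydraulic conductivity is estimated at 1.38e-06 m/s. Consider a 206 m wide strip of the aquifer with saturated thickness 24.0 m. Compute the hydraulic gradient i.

Convert K: 1.38e-06 m/s × 86400 = 0.1192 m/day.
Cross-sectional area A = 206 × 24.0 = 4944 m².
From Q = K·A·i, i = Q / (K·A) = 17.0 / (0.1192 × 4944) = 0.02884.

0.0288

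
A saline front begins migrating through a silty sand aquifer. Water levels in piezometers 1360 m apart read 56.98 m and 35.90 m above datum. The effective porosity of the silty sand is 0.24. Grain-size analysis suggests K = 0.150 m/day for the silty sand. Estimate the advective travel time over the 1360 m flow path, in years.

384

Hydraulic gradient i = (56.98 − 35.90) / 1360 = 21.08 / 1360 = 0.01550.
Darcy flux q = K · i = 0.1500 × 0.01550 = 0.002325 m/day.
Seepage velocity v = q / n_e = 0.002325 / 0.24 = 0.009687 m/day.
Travel time t = L / v = 1360 / 0.009687 = 1.404e+05 days = 384.4 years.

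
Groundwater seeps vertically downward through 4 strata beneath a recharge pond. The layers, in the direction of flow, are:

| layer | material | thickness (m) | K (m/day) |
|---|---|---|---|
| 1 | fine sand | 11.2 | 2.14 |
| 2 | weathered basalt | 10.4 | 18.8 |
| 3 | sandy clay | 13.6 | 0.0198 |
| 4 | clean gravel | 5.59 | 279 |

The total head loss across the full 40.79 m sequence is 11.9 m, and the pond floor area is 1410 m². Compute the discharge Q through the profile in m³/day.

Flow is perpendicular to layering, so the layers act in series and the equivalent K is the thickness-weighted harmonic mean.
Total thickness L = 11.2 + 10.4 + 13.6 + 5.59 = 40.79 m.
Σ(b_i/K_i) = 11.2/2.14 + 10.4/18.8 + 13.6/0.0198 + 5.59/279 = 692.7 d.
K_eq = L / Σ(b_i/K_i) = 40.79 / 692.7 = 0.05889 m/day.
Q = K_eq · A · (Δh/L) = 0.05889 × 1410 × (11.9/40.79) = 24.22 m³/day.

24.2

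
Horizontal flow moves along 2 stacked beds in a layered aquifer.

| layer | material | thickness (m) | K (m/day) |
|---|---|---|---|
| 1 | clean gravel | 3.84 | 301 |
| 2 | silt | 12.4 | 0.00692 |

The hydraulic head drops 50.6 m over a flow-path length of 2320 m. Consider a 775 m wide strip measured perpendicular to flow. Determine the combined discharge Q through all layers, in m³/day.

19500

Flow is parallel to layering, so each bed carries its own Darcy discharge and the transmissivities add.
Σ(K_i·b_i) = 301×3.84 + 0.00692×12.4 = 1156 m²/day.
Hydraulic gradient i = Δh / L = 50.6 / 2320 = 0.02181.
Q = Σ(K_i·b_i) · W · i = 1156 × 775 × 0.02181 = 19539 m³/day.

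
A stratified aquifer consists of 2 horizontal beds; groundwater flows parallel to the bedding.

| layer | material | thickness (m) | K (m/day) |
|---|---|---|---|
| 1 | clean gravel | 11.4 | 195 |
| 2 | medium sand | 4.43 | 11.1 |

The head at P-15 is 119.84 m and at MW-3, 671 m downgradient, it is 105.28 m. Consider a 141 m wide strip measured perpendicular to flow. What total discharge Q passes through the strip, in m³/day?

6950

Flow is parallel to layering, so each bed carries its own Darcy discharge and the transmissivities add.
Σ(K_i·b_i) = 195×11.4 + 11.1×4.43 = 2272 m²/day.
Hydraulic gradient i = (119.84 − 105.28) / 671 = 14.56 / 671 = 0.02170.
Q = Σ(K_i·b_i) · W · i = 2272 × 141 × 0.02170 = 6952 m³/day.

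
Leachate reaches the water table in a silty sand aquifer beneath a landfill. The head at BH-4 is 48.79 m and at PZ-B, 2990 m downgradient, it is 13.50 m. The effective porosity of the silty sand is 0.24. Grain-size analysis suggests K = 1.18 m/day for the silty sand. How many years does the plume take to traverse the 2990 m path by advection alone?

141

Hydraulic gradient i = (48.79 − 13.50) / 2990 = 35.29 / 2990 = 0.01180.
Darcy flux q = K · i = 1.180 × 0.01180 = 0.01393 m/day.
Seepage velocity v = q / n_e = 0.01393 / 0.24 = 0.05803 m/day.
Travel time t = L / v = 2990 / 0.05803 = 51525 days = 141.1 years.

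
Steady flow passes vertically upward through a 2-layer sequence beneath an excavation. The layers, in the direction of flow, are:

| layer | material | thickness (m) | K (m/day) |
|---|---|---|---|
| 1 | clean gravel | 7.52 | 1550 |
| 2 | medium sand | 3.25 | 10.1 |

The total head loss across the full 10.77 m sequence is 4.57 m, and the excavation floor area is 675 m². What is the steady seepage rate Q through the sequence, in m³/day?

Flow is perpendicular to layering, so the layers act in series and the equivalent K is the thickness-weighted harmonic mean.
Total thickness L = 7.52 + 3.25 = 10.77 m.
Σ(b_i/K_i) = 7.52/1550 + 3.25/10.1 = 0.3266 d.
K_eq = L / Σ(b_i/K_i) = 10.77 / 0.3266 = 32.97 m/day.
Q = K_eq · A · (Δh/L) = 32.97 × 675 × (4.57/10.77) = 9444 m³/day.

9440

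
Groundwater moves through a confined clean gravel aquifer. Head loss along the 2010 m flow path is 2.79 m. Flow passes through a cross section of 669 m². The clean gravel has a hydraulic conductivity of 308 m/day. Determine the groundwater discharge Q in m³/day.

Hydraulic gradient i = Δh / L = 2.79 / 2010 = 0.001388.
Darcy's law: Q = K · A · i = 308.0 × 669.0 × 0.001388 = 286.0 m³/day.

286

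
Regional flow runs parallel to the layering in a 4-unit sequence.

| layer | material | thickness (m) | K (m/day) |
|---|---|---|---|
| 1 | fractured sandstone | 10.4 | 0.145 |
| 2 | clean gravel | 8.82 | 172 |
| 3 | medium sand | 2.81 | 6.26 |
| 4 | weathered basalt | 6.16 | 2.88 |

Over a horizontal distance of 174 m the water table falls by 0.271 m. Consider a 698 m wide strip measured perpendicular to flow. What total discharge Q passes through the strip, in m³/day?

1690

Flow is parallel to layering, so each bed carries its own Darcy discharge and the transmissivities add.
Σ(K_i·b_i) = 0.145×10.4 + 172×8.82 + 6.26×2.81 + 2.88×6.16 = 1554 m²/day.
Hydraulic gradient i = Δh / L = 0.271 / 174 = 0.001557.
Q = Σ(K_i·b_i) · W · i = 1554 × 698 × 0.001557 = 1689 m³/day.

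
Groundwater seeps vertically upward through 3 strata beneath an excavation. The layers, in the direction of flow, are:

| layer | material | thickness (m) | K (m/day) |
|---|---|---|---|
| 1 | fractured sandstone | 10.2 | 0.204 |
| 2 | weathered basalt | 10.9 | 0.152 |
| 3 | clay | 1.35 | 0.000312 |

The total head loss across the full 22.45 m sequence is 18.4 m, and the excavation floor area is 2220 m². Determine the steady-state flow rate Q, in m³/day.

Flow is perpendicular to layering, so the layers act in series and the equivalent K is the thickness-weighted harmonic mean.
Total thickness L = 10.2 + 10.9 + 1.35 = 22.45 m.
Σ(b_i/K_i) = 10.2/0.204 + 10.9/0.152 + 1.35/0.000312 = 4449 d.
K_eq = L / Σ(b_i/K_i) = 22.45 / 4449 = 0.005046 m/day.
Q = K_eq · A · (Δh/L) = 0.005046 × 2220 × (18.4/22.45) = 9.182 m³/day.

9.18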